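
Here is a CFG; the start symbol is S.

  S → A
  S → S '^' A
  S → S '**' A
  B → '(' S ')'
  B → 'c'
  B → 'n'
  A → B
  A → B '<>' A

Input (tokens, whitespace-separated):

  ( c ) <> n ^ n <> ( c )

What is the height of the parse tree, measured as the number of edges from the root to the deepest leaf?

7

[S [S [A [B ( [S [A [B c]]] )] <> [A [B n]]]] ^ [A [B n] <> [A [B ( [S [A [B c]]] )]]]]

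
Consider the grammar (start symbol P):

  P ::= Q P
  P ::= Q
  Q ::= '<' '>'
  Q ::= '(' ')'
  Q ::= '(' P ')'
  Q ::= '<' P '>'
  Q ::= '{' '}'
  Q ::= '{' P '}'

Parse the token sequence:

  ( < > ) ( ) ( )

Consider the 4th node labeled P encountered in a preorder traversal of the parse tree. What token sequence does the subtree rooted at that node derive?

[P [Q ( [P [Q < >]] )] [P [Q ( )] [P [Q ( )]]]]

( )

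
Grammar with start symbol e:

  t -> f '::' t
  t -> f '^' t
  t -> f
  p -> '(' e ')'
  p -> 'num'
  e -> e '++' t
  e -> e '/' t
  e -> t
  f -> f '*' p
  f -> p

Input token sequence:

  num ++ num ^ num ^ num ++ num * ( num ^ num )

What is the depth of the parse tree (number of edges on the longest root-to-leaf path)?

9

[e [e [e [t [f [p num]]]] ++ [t [f [p num]] ^ [t [f [p num]] ^ [t [f [p num]]]]]] ++ [t [f [f [p num]] * [p ( [e [t [f [p num]] ^ [t [f [p num]]]]] )]]]]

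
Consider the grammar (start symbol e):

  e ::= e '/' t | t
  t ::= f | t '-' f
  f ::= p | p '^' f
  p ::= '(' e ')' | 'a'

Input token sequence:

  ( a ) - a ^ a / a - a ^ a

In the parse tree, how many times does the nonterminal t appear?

5

[e [e [t [t [f [p ( [e [t [f [p a]]]] )]]] - [f [p a] ^ [f [p a]]]]] / [t [t [f [p a]]] - [f [p a] ^ [f [p a]]]]]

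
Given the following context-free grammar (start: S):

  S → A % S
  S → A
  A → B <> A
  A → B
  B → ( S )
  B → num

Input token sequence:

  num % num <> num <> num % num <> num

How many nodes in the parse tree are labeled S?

[S [A [B num]] % [S [A [B num] <> [A [B num] <> [A [B num]]]] % [S [A [B num] <> [A [B num]]]]]]

3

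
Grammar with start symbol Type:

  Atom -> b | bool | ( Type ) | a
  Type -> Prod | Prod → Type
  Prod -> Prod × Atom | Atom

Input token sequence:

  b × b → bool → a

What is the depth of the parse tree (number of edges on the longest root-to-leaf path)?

[Type [Prod [Prod [Atom b]] × [Atom b]] → [Type [Prod [Atom bool]] → [Type [Prod [Atom a]]]]]

5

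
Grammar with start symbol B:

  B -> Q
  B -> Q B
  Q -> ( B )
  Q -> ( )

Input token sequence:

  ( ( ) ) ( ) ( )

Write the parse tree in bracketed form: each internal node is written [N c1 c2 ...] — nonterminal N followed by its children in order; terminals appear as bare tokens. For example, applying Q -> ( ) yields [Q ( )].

[B [Q ( [B [Q ( )]] )] [B [Q ( )] [B [Q ( )]]]]

B
Q B
( B ) B
( Q ) B
( ( ) ) B
( ( ) ) Q B
( ( ) ) ( ) B
( ( ) ) ( ) Q
( ( ) ) ( ) ( )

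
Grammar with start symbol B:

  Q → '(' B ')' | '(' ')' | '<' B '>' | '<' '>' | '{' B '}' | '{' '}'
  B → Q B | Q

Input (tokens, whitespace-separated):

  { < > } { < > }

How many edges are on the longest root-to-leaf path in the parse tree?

[B [Q { [B [Q < >]] }] [B [Q { [B [Q < >]] }]]]

5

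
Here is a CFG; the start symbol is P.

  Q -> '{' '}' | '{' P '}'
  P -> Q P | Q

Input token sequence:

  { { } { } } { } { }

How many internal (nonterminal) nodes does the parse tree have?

10

[P [Q { [P [Q { }] [P [Q { }]]] }] [P [Q { }] [P [Q { }]]]]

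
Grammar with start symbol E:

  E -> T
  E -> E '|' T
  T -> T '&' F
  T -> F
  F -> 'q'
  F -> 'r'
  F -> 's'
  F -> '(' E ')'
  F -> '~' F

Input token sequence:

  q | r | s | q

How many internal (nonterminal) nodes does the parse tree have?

12

[E [E [E [E [T [F q]]] | [T [F r]]] | [T [F s]]] | [T [F q]]]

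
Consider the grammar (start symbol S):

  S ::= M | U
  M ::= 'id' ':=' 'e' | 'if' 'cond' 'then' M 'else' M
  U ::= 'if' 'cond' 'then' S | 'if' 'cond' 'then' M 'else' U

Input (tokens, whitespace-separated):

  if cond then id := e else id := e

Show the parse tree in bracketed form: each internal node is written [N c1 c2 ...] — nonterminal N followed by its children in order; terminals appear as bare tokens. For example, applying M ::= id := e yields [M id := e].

S
M
if cond then M else M
if cond then id := e else M
if cond then id := e else id := e

[S [M if cond then [M id := e] else [M id := e]]]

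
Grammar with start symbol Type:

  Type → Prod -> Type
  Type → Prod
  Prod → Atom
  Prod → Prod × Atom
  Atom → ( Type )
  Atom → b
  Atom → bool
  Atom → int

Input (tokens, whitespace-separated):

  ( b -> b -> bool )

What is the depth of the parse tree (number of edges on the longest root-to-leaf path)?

8

[Type [Prod [Atom ( [Type [Prod [Atom b]] -> [Type [Prod [Atom b]] -> [Type [Prod [Atom bool]]]]] )]]]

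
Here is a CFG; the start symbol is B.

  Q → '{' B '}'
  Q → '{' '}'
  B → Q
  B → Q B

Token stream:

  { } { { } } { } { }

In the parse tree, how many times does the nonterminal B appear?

5

[B [Q { }] [B [Q { [B [Q { }]] }] [B [Q { }] [B [Q { }]]]]]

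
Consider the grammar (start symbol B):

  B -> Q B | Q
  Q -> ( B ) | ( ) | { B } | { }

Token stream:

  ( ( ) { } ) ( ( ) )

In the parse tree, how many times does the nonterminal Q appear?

[B [Q ( [B [Q ( )] [B [Q { }]]] )] [B [Q ( [B [Q ( )]] )]]]

5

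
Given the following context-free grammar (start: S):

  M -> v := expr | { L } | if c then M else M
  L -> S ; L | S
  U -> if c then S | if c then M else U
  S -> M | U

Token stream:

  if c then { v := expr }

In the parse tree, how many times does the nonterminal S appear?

3

[S [U if c then [S [M { [L [S [M v := expr]]] }]]]]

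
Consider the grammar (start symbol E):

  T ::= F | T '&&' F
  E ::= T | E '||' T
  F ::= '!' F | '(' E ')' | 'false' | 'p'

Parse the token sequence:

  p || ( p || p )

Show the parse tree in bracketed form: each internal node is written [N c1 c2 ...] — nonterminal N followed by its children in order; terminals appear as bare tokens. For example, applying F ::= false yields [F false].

[E [E [T [F p]]] || [T [F ( [E [E [T [F p]]] || [T [F p]]] )]]]

E
E || T
T || T
F || T
p || T
p || F
p || ( E )
p || ( E || T )
p || ( T || T )
p || ( F || T )
p || ( p || T )
p || ( p || F )
p || ( p || p )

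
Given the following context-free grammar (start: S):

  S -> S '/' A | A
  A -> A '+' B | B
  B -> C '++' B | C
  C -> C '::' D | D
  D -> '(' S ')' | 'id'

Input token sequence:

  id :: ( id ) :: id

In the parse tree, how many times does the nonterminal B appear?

[S [A [B [C [C [C [D id]] :: [D ( [S [A [B [C [D id]]]]] )]] :: [D id]]]]]

2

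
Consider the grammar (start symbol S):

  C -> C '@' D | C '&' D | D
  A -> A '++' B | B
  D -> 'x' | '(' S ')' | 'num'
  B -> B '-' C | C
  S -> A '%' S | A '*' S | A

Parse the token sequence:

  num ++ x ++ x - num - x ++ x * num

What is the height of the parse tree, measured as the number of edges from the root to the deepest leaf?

8

[S [A [A [A [A [B [C [D num]]]] ++ [B [C [D x]]]] ++ [B [B [B [C [D x]]] - [C [D num]]] - [C [D x]]]] ++ [B [C [D x]]]] * [S [A [B [C [D num]]]]]]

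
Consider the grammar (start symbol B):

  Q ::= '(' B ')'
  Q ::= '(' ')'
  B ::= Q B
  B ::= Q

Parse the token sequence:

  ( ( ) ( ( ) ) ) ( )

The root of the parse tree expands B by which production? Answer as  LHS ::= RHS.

[B [Q ( [B [Q ( )] [B [Q ( [B [Q ( )]] )]]] )] [B [Q ( )]]]

B ::= Q B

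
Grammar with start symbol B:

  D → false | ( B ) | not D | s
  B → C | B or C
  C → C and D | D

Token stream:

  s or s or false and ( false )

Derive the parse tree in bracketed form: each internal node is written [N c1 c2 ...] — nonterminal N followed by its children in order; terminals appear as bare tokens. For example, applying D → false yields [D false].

B
B or C
B or C or C
C or C or C
D or C or C
s or C or C
s or D or C
s or s or C
s or s or C and D
s or s or D and D
s or s or false and D
s or s or false and ( B )
s or s or false and ( C )
s or s or false and ( D )
s or s or false and ( false )

[B [B [B [C [D s]]] or [C [D s]]] or [C [C [D false]] and [D ( [B [C [D false]]] )]]]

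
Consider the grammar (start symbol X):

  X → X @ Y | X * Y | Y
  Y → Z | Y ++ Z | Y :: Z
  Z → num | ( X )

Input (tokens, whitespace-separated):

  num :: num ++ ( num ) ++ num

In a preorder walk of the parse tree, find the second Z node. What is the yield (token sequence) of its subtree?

[X [Y [Y [Y [Y [Z num]] :: [Z num]] ++ [Z ( [X [Y [Z num]]] )]] ++ [Z num]]]

num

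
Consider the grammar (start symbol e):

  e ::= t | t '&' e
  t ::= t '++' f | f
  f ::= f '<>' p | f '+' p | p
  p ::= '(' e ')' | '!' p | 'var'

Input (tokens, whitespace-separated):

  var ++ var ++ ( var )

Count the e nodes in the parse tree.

2

[e [t [t [t [f [p var]]] ++ [f [p var]]] ++ [f [p ( [e [t [f [p var]]]] )]]]]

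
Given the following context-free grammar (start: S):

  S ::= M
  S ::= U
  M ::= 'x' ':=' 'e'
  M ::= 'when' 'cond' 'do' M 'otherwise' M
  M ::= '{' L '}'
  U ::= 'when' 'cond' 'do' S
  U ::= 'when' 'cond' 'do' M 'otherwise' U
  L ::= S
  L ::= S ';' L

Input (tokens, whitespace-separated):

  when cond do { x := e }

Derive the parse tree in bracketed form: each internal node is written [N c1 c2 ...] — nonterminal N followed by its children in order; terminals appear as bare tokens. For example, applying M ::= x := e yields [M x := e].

[S [U when cond do [S [M { [L [S [M x := e]]] }]]]]

S
U
when cond do S
when cond do M
when cond do { L }
when cond do { S }
when cond do { M }
when cond do { x := e }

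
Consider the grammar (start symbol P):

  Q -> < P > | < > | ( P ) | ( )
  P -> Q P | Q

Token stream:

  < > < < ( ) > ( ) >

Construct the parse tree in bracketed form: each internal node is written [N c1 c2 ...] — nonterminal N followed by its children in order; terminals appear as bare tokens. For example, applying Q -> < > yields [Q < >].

[P [Q < >] [P [Q < [P [Q < [P [Q ( )]] >] [P [Q ( )]]] >]]]

P
Q P
< > P
< > Q
< > < P >
< > < Q P >
< > < < P > P >
< > < < Q > P >
< > < < ( ) > P >
< > < < ( ) > Q >
< > < < ( ) > ( ) >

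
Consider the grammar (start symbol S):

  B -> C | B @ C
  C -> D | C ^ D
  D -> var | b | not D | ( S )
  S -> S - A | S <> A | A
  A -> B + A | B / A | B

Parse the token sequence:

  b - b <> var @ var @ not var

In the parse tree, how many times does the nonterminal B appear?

5

[S [S [S [A [B [C [D b]]]]] - [A [B [C [D b]]]]] <> [A [B [B [B [C [D var]]] @ [C [D var]]] @ [C [D not [D var]]]]]]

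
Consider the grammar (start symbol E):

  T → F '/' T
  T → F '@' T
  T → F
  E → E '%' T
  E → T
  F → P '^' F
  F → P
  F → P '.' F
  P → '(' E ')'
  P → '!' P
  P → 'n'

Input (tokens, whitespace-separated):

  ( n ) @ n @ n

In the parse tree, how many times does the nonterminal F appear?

[E [T [F [P ( [E [T [F [P n]]]] )]] @ [T [F [P n]] @ [T [F [P n]]]]]]

4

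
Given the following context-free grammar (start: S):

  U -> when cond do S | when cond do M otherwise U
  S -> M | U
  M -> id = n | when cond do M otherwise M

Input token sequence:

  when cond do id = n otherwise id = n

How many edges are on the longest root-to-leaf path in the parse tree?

[S [M when cond do [M id = n] otherwise [M id = n]]]

3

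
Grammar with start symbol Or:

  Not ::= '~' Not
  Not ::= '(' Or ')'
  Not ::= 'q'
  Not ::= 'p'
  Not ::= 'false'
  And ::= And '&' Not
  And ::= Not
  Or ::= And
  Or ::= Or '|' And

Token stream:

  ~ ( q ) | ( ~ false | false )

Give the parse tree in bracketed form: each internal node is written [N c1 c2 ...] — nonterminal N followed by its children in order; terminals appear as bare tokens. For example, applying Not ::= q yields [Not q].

[Or [Or [And [Not ~ [Not ( [Or [And [Not q]]] )]]]] | [And [Not ( [Or [Or [And [Not ~ [Not false]]]] | [And [Not false]]] )]]]

Or
Or | And
And | And
Not | And
~ Not | And
~ ( Or ) | And
~ ( And ) | And
~ ( Not ) | And
~ ( q ) | And
~ ( q ) | Not
~ ( q ) | ( Or )
~ ( q ) | ( Or | And )
~ ( q ) | ( And | And )
~ ( q ) | ( Not | And )
~ ( q ) | ( ~ Not | And )
~ ( q ) | ( ~ false | And )
~ ( q ) | ( ~ false | Not )
~ ( q ) | ( ~ false | false )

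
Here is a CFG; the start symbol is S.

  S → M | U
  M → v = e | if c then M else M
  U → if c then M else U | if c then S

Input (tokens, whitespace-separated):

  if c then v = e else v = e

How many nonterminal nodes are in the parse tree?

4

[S [M if c then [M v = e] else [M v = e]]]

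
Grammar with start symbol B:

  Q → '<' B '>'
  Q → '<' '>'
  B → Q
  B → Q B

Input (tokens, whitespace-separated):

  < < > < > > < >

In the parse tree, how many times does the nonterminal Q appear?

4

[B [Q < [B [Q < >] [B [Q < >]]] >] [B [Q < >]]]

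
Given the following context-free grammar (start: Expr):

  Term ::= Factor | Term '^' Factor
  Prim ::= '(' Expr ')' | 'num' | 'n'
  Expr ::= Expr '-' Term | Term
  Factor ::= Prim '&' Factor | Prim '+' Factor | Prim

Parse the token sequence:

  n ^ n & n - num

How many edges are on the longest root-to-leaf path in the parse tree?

[Expr [Expr [Term [Term [Factor [Prim n]]] ^ [Factor [Prim n] & [Factor [Prim n]]]]] - [Term [Factor [Prim num]]]]

6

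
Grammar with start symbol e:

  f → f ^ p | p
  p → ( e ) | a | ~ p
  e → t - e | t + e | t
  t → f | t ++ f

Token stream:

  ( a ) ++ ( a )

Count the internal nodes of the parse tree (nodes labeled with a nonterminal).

[e [t [t [f [p ( [e [t [f [p a]]]] )]]] ++ [f [p ( [e [t [f [p a]]]] )]]]]

15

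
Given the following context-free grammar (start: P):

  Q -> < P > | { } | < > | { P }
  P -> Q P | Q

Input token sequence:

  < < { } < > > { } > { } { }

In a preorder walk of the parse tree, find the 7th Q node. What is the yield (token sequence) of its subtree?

[P [Q < [P [Q < [P [Q { }] [P [Q < >]]] >] [P [Q { }]]] >] [P [Q { }] [P [Q { }]]]]

{ }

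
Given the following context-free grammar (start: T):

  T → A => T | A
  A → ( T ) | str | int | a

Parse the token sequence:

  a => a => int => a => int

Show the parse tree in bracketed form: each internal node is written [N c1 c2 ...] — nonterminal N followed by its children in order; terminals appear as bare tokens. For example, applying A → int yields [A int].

[T [A a] => [T [A a] => [T [A int] => [T [A a] => [T [A int]]]]]]

T
A => T
a => T
a => A => T
a => a => T
a => a => A => T
a => a => int => T
a => a => int => A => T
a => a => int => a => T
a => a => int => a => A
a => a => int => a => int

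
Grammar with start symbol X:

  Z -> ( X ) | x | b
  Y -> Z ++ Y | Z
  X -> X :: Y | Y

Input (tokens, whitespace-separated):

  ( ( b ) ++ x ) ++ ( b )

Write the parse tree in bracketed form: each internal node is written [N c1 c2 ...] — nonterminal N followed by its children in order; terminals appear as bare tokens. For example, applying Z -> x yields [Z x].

X
Y
Z ++ Y
( X ) ++ Y
( Y ) ++ Y
( Z ++ Y ) ++ Y
( ( X ) ++ Y ) ++ Y
( ( Y ) ++ Y ) ++ Y
( ( Z ) ++ Y ) ++ Y
( ( b ) ++ Y ) ++ Y
( ( b ) ++ Z ) ++ Y
( ( b ) ++ x ) ++ Y
( ( b ) ++ x ) ++ Z
( ( b ) ++ x ) ++ ( X )
( ( b ) ++ x ) ++ ( Y )
( ( b ) ++ x ) ++ ( Z )
( ( b ) ++ x ) ++ ( b )

[X [Y [Z ( [X [Y [Z ( [X [Y [Z b]]] )] ++ [Y [Z x]]]] )] ++ [Y [Z ( [X [Y [Z b]]] )]]]]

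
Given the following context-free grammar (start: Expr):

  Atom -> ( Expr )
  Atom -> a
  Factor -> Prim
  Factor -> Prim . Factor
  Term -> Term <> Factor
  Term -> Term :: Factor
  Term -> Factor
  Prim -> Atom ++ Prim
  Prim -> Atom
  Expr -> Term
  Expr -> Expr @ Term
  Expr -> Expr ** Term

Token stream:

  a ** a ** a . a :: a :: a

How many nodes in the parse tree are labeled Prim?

6

[Expr [Expr [Expr [Term [Factor [Prim [Atom a]]]]] ** [Term [Factor [Prim [Atom a]]]]] ** [Term [Term [Term [Factor [Prim [Atom a]] . [Factor [Prim [Atom a]]]]] :: [Factor [Prim [Atom a]]]] :: [Factor [Prim [Atom a]]]]]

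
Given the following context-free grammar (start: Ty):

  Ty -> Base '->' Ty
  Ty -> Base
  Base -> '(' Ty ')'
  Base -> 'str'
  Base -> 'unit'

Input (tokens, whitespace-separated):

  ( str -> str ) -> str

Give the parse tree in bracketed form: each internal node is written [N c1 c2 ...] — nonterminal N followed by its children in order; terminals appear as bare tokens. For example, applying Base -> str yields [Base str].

[Ty [Base ( [Ty [Base str] -> [Ty [Base str]]] )] -> [Ty [Base str]]]

Ty
Base -> Ty
( Ty ) -> Ty
( Base -> Ty ) -> Ty
( str -> Ty ) -> Ty
( str -> Base ) -> Ty
( str -> str ) -> Ty
( str -> str ) -> Base
( str -> str ) -> str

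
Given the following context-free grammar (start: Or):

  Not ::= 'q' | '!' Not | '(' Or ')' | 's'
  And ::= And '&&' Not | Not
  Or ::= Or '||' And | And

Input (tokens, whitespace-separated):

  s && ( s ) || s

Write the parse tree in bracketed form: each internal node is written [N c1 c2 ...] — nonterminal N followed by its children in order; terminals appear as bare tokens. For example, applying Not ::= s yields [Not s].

[Or [Or [And [And [Not s]] && [Not ( [Or [And [Not s]]] )]]] || [And [Not s]]]

Or
Or || And
And || And
And && Not || And
Not && Not || And
s && Not || And
s && ( Or ) || And
s && ( And ) || And
s && ( Not ) || And
s && ( s ) || And
s && ( s ) || Not
s && ( s ) || s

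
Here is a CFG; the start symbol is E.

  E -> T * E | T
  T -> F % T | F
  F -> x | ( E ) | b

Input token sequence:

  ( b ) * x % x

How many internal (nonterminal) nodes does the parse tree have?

[E [T [F ( [E [T [F b]]] )]] * [E [T [F x] % [T [F x]]]]]

11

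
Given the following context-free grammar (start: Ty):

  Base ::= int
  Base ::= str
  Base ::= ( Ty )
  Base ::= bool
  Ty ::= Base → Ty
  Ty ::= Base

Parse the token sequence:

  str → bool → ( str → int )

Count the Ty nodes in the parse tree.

5

[Ty [Base str] → [Ty [Base bool] → [Ty [Base ( [Ty [Base str] → [Ty [Base int]]] )]]]]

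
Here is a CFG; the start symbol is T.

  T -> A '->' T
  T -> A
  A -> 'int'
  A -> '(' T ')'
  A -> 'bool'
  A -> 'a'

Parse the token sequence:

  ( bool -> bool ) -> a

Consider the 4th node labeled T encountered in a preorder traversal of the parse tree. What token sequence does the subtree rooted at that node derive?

a

[T [A ( [T [A bool] -> [T [A bool]]] )] -> [T [A a]]]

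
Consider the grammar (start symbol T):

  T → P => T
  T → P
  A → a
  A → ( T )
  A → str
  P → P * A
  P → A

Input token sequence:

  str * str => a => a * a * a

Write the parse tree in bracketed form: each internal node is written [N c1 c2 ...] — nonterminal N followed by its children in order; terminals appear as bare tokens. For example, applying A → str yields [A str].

T
P => T
P * A => T
A * A => T
str * A => T
str * str => T
str * str => P => T
str * str => A => T
str * str => a => T
str * str => a => P
str * str => a => P * A
str * str => a => P * A * A
str * str => a => A * A * A
str * str => a => a * A * A
str * str => a => a * a * A
str * str => a => a * a * a

[T [P [P [A str]] * [A str]] => [T [P [A a]] => [T [P [P [P [A a]] * [A a]] * [A a]]]]]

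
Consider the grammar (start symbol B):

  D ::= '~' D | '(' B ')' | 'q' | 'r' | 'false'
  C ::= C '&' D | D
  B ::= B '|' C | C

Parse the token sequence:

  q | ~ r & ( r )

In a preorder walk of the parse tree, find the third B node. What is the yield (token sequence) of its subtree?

r

[B [B [C [D q]]] | [C [C [D ~ [D r]]] & [D ( [B [C [D r]]] )]]]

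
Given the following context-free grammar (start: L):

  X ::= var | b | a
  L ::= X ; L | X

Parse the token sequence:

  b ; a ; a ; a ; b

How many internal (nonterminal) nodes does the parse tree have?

10

[L [X b] ; [L [X a] ; [L [X a] ; [L [X a] ; [L [X b]]]]]]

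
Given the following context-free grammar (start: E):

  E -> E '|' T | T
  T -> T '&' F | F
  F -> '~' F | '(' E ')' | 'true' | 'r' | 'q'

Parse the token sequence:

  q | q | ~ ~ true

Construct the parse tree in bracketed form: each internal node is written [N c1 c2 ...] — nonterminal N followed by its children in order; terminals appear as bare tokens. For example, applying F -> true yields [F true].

[E [E [E [T [F q]]] | [T [F q]]] | [T [F ~ [F ~ [F true]]]]]

E
E | T
E | T | T
T | T | T
F | T | T
q | T | T
q | F | T
q | q | T
q | q | F
q | q | ~ F
q | q | ~ ~ F
q | q | ~ ~ true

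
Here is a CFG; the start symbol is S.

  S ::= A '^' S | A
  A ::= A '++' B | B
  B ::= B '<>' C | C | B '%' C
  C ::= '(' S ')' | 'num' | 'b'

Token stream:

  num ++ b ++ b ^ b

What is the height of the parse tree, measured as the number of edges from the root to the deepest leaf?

[S [A [A [A [B [C num]]] ++ [B [C b]]] ++ [B [C b]]] ^ [S [A [B [C b]]]]]

6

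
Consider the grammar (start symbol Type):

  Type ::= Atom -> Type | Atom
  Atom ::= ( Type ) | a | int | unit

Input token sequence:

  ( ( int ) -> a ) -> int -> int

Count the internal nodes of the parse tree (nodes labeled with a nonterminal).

[Type [Atom ( [Type [Atom ( [Type [Atom int]] )] -> [Type [Atom a]]] )] -> [Type [Atom int] -> [Type [Atom int]]]]

12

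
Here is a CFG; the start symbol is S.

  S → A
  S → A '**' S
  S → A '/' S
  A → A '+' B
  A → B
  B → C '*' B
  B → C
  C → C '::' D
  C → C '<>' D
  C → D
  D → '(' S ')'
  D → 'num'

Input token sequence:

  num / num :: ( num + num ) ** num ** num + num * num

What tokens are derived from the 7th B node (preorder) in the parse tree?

num * num

[S [A [B [C [D num]]]] / [S [A [B [C [C [D num]] :: [D ( [S [A [A [B [C [D num]]]] + [B [C [D num]]]]] )]]]] ** [S [A [B [C [D num]]]] ** [S [A [A [B [C [D num]]]] + [B [C [D num]] * [B [C [D num]]]]]]]]]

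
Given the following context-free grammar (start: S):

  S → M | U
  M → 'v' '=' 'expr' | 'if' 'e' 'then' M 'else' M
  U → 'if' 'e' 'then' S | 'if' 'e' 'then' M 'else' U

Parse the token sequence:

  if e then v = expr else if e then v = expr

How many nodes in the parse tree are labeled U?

2

[S [U if e then [M v = expr] else [U if e then [S [M v = expr]]]]]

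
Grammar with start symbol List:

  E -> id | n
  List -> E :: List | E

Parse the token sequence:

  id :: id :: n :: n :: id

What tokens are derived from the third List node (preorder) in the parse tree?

[List [E id] :: [List [E id] :: [List [E n] :: [List [E n] :: [List [E id]]]]]]

n :: n :: id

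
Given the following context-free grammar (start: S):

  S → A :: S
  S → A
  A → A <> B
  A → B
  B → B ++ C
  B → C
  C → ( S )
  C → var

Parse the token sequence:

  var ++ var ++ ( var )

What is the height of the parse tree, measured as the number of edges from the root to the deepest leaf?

8

[S [A [B [B [B [C var]] ++ [C var]] ++ [C ( [S [A [B [C var]]]] )]]]]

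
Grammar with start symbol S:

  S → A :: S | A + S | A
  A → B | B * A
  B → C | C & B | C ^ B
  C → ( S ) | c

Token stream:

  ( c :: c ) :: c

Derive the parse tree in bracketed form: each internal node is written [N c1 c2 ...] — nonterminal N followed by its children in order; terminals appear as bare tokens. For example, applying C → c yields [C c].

S
A :: S
B :: S
C :: S
( S ) :: S
( A :: S ) :: S
( B :: S ) :: S
( C :: S ) :: S
( c :: S ) :: S
( c :: A ) :: S
( c :: B ) :: S
( c :: C ) :: S
( c :: c ) :: S
( c :: c ) :: A
( c :: c ) :: B
( c :: c ) :: C
( c :: c ) :: c

[S [A [B [C ( [S [A [B [C c]]] :: [S [A [B [C c]]]]] )]]] :: [S [A [B [C c]]]]]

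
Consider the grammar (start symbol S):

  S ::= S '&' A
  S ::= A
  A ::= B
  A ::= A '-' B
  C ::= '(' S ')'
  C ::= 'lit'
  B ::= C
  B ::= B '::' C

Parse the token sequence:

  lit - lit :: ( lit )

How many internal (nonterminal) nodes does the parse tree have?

[S [A [A [B [C lit]]] - [B [B [C lit]] :: [C ( [S [A [B [C lit]]]] )]]]]

13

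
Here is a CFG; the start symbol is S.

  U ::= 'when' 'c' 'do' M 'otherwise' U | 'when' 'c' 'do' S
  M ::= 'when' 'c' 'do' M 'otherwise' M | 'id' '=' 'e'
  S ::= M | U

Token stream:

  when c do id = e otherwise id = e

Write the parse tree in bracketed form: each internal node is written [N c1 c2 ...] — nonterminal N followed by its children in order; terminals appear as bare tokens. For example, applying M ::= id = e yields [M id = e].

[S [M when c do [M id = e] otherwise [M id = e]]]

S
M
when c do M otherwise M
when c do id = e otherwise M
when c do id = e otherwise id = e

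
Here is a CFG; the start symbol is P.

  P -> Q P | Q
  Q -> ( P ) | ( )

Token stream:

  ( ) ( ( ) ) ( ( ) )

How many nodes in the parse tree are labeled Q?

[P [Q ( )] [P [Q ( [P [Q ( )]] )] [P [Q ( [P [Q ( )]] )]]]]

5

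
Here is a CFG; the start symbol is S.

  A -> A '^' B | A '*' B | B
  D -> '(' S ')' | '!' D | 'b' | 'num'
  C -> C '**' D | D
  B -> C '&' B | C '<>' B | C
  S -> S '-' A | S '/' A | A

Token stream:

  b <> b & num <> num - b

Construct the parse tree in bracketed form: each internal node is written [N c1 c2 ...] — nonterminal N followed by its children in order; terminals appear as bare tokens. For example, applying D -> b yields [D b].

S
S - A
A - A
B - A
C <> B - A
D <> B - A
b <> B - A
b <> C & B - A
b <> D & B - A
b <> b & B - A
b <> b & C <> B - A
b <> b & D <> B - A
b <> b & num <> B - A
b <> b & num <> C - A
b <> b & num <> D - A
b <> b & num <> num - A
b <> b & num <> num - B
b <> b & num <> num - C
b <> b & num <> num - D
b <> b & num <> num - b

[S [S [A [B [C [D b]] <> [B [C [D b]] & [B [C [D num]] <> [B [C [D num]]]]]]]] - [A [B [C [D b]]]]]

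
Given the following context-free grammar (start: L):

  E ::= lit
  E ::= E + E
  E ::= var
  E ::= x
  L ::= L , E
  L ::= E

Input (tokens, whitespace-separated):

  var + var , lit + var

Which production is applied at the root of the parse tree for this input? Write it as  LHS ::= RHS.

L ::= L , E

[L [L [E [E var] + [E var]]] , [E [E lit] + [E var]]]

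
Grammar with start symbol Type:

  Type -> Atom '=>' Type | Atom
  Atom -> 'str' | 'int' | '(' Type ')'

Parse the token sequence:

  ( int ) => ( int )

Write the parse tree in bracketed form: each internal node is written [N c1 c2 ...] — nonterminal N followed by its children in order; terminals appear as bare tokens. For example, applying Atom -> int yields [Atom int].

[Type [Atom ( [Type [Atom int]] )] => [Type [Atom ( [Type [Atom int]] )]]]

Type
Atom => Type
( Type ) => Type
( Atom ) => Type
( int ) => Type
( int ) => Atom
( int ) => ( Type )
( int ) => ( Atom )
( int ) => ( int )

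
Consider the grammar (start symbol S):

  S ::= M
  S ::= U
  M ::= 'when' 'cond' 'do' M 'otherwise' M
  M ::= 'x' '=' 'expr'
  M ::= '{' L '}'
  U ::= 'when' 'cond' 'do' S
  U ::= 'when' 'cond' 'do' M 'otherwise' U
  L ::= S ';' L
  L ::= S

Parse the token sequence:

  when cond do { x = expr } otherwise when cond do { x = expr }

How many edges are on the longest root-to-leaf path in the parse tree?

8

[S [U when cond do [M { [L [S [M x = expr]]] }] otherwise [U when cond do [S [M { [L [S [M x = expr]]] }]]]]]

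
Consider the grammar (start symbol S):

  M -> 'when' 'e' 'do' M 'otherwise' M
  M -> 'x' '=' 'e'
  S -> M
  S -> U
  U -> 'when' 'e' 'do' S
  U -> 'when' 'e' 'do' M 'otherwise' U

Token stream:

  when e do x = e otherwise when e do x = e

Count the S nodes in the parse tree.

2

[S [U when e do [M x = e] otherwise [U when e do [S [M x = e]]]]]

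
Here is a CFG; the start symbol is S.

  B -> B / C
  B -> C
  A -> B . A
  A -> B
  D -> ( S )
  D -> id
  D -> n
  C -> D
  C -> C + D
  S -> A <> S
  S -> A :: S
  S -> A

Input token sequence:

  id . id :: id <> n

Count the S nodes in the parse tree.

3

[S [A [B [C [D id]]] . [A [B [C [D id]]]]] :: [S [A [B [C [D id]]]] <> [S [A [B [C [D n]]]]]]]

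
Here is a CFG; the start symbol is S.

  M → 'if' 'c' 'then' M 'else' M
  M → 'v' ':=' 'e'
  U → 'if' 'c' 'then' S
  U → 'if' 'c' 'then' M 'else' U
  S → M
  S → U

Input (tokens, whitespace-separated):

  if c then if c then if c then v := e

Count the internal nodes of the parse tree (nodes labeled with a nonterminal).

8

[S [U if c then [S [U if c then [S [U if c then [S [M v := e]]]]]]]]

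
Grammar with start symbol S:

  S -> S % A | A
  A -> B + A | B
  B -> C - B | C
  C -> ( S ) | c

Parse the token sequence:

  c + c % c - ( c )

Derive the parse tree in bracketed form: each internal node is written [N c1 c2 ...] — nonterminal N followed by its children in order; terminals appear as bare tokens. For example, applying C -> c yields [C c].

S
S % A
A % A
B + A % A
C + A % A
c + A % A
c + B % A
c + C % A
c + c % A
c + c % B
c + c % C - B
c + c % c - B
c + c % c - C
c + c % c - ( S )
c + c % c - ( A )
c + c % c - ( B )
c + c % c - ( C )
c + c % c - ( c )

[S [S [A [B [C c]] + [A [B [C c]]]]] % [A [B [C c] - [B [C ( [S [A [B [C c]]]] )]]]]]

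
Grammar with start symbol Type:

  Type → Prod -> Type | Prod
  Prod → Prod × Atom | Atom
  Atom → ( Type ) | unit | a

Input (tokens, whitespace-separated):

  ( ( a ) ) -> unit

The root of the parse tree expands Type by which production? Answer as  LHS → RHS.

[Type [Prod [Atom ( [Type [Prod [Atom ( [Type [Prod [Atom a]]] )]]] )]] -> [Type [Prod [Atom unit]]]]

Type → Prod -> Type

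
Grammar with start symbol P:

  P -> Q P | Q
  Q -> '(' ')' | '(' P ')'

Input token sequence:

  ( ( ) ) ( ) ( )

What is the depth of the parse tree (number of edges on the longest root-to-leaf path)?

4

[P [Q ( [P [Q ( )]] )] [P [Q ( )] [P [Q ( )]]]]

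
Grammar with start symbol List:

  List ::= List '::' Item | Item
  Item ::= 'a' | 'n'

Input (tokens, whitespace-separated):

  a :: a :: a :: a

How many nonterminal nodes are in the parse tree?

8

[List [List [List [List [Item a]] :: [Item a]] :: [Item a]] :: [Item a]]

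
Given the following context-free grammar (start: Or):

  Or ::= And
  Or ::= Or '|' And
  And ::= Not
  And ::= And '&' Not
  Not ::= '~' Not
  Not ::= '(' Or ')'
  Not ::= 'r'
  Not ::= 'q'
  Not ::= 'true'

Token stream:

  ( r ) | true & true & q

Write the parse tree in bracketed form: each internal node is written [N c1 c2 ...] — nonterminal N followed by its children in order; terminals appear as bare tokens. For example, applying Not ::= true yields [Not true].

[Or [Or [And [Not ( [Or [And [Not r]]] )]]] | [And [And [And [Not true]] & [Not true]] & [Not q]]]

Or
Or | And
And | And
Not | And
( Or ) | And
( And ) | And
( Not ) | And
( r ) | And
( r ) | And & Not
( r ) | And & Not & Not
( r ) | Not & Not & Not
( r ) | true & Not & Not
( r ) | true & true & Not
( r ) | true & true & q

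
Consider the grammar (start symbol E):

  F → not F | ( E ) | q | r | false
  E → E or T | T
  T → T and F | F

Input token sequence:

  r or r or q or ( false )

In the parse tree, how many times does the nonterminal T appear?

[E [E [E [E [T [F r]]] or [T [F r]]] or [T [F q]]] or [T [F ( [E [T [F false]]] )]]]

5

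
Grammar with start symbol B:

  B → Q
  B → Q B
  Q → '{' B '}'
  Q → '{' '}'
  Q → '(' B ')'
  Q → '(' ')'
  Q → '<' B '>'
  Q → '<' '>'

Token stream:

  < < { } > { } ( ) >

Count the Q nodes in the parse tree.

5

[B [Q < [B [Q < [B [Q { }]] >] [B [Q { }] [B [Q ( )]]]] >]]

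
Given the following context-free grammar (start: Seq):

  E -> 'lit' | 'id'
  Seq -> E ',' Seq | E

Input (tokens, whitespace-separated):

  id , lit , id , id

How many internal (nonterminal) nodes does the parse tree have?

[Seq [E id] , [Seq [E lit] , [Seq [E id] , [Seq [E id]]]]]

8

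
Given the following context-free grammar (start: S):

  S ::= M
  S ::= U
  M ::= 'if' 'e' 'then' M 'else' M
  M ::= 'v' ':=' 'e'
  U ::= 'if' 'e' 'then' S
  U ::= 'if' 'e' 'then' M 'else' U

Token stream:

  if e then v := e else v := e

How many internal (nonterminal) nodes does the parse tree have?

[S [M if e then [M v := e] else [M v := e]]]

4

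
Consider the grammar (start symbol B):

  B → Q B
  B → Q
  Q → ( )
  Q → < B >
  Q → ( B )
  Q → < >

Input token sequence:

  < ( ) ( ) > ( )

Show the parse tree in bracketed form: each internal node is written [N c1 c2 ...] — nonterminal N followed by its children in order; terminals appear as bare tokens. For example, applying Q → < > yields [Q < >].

[B [Q < [B [Q ( )] [B [Q ( )]]] >] [B [Q ( )]]]

B
Q B
< B > B
< Q B > B
< ( ) B > B
< ( ) Q > B
< ( ) ( ) > B
< ( ) ( ) > Q
< ( ) ( ) > ( )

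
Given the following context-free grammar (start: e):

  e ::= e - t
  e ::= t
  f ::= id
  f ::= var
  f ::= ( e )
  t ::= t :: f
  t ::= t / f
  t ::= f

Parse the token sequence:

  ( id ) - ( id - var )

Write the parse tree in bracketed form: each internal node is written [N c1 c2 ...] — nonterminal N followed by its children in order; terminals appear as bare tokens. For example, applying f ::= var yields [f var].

e
e - t
t - t
f - t
( e ) - t
( t ) - t
( f ) - t
( id ) - t
( id ) - f
( id ) - ( e )
( id ) - ( e - t )
( id ) - ( t - t )
( id ) - ( f - t )
( id ) - ( id - t )
( id ) - ( id - f )
( id ) - ( id - var )

[e [e [t [f ( [e [t [f id]]] )]]] - [t [f ( [e [e [t [f id]]] - [t [f var]]] )]]]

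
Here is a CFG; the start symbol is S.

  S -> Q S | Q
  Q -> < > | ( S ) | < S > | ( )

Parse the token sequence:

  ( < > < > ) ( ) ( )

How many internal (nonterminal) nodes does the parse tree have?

10

[S [Q ( [S [Q < >] [S [Q < >]]] )] [S [Q ( )] [S [Q ( )]]]]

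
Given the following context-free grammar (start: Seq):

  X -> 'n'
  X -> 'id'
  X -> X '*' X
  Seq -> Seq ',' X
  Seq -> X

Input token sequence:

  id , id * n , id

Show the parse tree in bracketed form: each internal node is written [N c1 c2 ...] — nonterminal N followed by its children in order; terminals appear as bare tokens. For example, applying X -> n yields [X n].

Seq
Seq , X
Seq , X , X
X , X , X
id , X , X
id , X * X , X
id , id * X , X
id , id * n , X
id , id * n , id

[Seq [Seq [Seq [X id]] , [X [X id] * [X n]]] , [X id]]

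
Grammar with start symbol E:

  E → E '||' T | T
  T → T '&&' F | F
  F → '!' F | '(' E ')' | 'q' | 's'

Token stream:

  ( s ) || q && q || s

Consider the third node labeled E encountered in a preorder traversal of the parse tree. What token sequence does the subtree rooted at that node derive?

[E [E [E [T [F ( [E [T [F s]]] )]]] || [T [T [F q]] && [F q]]] || [T [F s]]]

( s )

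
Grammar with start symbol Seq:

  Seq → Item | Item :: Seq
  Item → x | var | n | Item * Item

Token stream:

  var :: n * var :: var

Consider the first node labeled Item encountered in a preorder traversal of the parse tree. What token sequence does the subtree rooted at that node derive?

var

[Seq [Item var] :: [Seq [Item [Item n] * [Item var]] :: [Seq [Item var]]]]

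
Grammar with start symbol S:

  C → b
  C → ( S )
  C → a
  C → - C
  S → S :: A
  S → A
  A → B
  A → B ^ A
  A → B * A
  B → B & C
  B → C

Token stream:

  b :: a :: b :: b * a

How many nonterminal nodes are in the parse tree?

[S [S [S [S [A [B [C b]]]] :: [A [B [C a]]]] :: [A [B [C b]]]] :: [A [B [C b]] * [A [B [C a]]]]]

19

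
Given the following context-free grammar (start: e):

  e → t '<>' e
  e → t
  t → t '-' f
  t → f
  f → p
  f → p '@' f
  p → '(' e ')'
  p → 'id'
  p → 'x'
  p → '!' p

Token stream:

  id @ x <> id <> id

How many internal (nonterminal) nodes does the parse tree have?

[e [t [f [p id] @ [f [p x]]]] <> [e [t [f [p id]]] <> [e [t [f [p id]]]]]]

14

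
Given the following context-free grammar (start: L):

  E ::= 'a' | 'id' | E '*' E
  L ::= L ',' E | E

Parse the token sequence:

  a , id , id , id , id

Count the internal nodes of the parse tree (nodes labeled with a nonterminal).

10

[L [L [L [L [L [E a]] , [E id]] , [E id]] , [E id]] , [E id]]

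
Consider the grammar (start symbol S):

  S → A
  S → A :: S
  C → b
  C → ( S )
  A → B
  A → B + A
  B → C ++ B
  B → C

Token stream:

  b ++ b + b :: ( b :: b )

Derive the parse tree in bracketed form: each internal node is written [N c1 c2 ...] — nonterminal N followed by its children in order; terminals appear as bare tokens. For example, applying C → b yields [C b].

[S [A [B [C b] ++ [B [C b]]] + [A [B [C b]]]] :: [S [A [B [C ( [S [A [B [C b]]] :: [S [A [B [C b]]]]] )]]]]]

S
A :: S
B + A :: S
C ++ B + A :: S
b ++ B + A :: S
b ++ C + A :: S
b ++ b + A :: S
b ++ b + B :: S
b ++ b + C :: S
b ++ b + b :: S
b ++ b + b :: A
b ++ b + b :: B
b ++ b + b :: C
b ++ b + b :: ( S )
b ++ b + b :: ( A :: S )
b ++ b + b :: ( B :: S )
b ++ b + b :: ( C :: S )
b ++ b + b :: ( b :: S )
b ++ b + b :: ( b :: A )
b ++ b + b :: ( b :: B )
b ++ b + b :: ( b :: C )
b ++ b + b :: ( b :: b )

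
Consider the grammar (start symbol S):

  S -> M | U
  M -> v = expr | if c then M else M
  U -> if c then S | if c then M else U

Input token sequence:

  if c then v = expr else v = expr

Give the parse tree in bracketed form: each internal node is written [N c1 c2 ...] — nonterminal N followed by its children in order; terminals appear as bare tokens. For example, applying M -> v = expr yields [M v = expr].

S
M
if c then M else M
if c then v = expr else M
if c then v = expr else v = expr

[S [M if c then [M v = expr] else [M v = expr]]]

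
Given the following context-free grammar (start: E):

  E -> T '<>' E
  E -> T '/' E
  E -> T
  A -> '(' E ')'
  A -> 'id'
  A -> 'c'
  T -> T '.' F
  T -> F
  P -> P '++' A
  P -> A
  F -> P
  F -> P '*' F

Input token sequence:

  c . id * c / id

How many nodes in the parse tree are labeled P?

[E [T [T [F [P [A c]]]] . [F [P [A id]] * [F [P [A c]]]]] / [E [T [F [P [A id]]]]]]

4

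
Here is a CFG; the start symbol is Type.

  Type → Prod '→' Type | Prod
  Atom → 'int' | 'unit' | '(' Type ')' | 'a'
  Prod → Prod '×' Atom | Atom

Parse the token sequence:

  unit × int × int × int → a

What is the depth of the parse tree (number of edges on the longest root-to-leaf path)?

[Type [Prod [Prod [Prod [Prod [Atom unit]] × [Atom int]] × [Atom int]] × [Atom int]] → [Type [Prod [Atom a]]]]

6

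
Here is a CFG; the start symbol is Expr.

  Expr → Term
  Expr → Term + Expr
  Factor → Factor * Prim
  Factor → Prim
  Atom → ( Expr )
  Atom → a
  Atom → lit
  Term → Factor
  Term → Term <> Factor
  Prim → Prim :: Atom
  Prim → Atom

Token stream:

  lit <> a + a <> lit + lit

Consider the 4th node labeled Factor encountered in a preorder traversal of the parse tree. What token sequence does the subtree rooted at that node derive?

lit

[Expr [Term [Term [Factor [Prim [Atom lit]]]] <> [Factor [Prim [Atom a]]]] + [Expr [Term [Term [Factor [Prim [Atom a]]]] <> [Factor [Prim [Atom lit]]]] + [Expr [Term [Factor [Prim [Atom lit]]]]]]]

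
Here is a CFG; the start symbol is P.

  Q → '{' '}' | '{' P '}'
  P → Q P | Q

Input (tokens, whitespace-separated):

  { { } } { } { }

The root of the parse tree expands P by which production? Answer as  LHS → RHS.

[P [Q { [P [Q { }]] }] [P [Q { }] [P [Q { }]]]]

P → Q P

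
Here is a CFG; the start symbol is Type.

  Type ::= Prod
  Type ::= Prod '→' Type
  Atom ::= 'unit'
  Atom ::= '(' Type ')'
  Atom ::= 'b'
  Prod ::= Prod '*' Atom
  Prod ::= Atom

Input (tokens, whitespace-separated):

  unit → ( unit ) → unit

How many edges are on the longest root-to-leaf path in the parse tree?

7

[Type [Prod [Atom unit]] → [Type [Prod [Atom ( [Type [Prod [Atom unit]]] )]] → [Type [Prod [Atom unit]]]]]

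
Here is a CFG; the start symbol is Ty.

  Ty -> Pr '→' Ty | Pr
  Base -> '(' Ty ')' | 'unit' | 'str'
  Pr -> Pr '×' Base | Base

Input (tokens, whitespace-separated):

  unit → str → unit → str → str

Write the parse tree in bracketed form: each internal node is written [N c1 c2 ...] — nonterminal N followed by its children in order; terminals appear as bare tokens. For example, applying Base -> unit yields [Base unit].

Ty
Pr → Ty
Base → Ty
unit → Ty
unit → Pr → Ty
unit → Base → Ty
unit → str → Ty
unit → str → Pr → Ty
unit → str → Base → Ty
unit → str → unit → Ty
unit → str → unit → Pr → Ty
unit → str → unit → Base → Ty
unit → str → unit → str → Ty
unit → str → unit → str → Pr
unit → str → unit → str → Base
unit → str → unit → str → str

[Ty [Pr [Base unit]] → [Ty [Pr [Base str]] → [Ty [Pr [Base unit]] → [Ty [Pr [Base str]] → [Ty [Pr [Base str]]]]]]]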